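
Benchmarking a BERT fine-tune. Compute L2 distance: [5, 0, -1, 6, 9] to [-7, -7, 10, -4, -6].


d = √((5+ 7)² + (0+ 7)² + (-1-10)² + (6+ 4)² + (9+ 6)²)
  = √(144 + 49 + 121 + 100 + 225)
  = √639 = 25.2784

25.2784


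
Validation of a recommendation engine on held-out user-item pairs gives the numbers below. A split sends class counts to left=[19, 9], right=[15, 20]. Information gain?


Parent = [34, 29], H_parent = 0.9955
H_left = 0.9059 (n=28), H_right = 0.9852 (n=35)
H_children = (28/63)·0.9059 + (35/63)·0.9852 = 0.95
IG = 0.9955 - 0.95 = 0.0455

0.0455


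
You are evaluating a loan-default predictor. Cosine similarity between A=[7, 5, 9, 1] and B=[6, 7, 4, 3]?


A·B = 7·6 + 5·7 + 9·4 + 1·3 = 116
‖A‖ = √156 = 12.49, ‖B‖ = √110 = 10.4881
cos = 116/(√156·√110) = 116/√17160 = 0.8855

0.8855


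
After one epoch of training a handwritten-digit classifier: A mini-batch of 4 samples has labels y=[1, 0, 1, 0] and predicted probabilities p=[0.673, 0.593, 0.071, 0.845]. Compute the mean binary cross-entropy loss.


L[0] = -ln(0.673) = 0.396
L[1] = -ln(1-0.593) = -ln(0.407) = 0.8989
L[2] = -ln(0.071) = 2.6451
L[3] = -ln(1-0.845) = -ln(0.155) = 1.8643
mean = (0.396 + 0.8989 + 2.6451 + 1.8643)/4 = 1.4511

1.4511


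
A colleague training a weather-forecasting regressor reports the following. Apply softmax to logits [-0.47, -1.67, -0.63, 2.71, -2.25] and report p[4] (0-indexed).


Exponentials: e^-0.47=0.625, e^-1.67=0.1882, e^-0.63=0.5326, e^2.71=15.0293, e^-2.25=0.1054
Sum = 16.4805
Softmax = [0.0379, 0.0114, 0.0323, 0.9119, 0.0064]
p[4] = 0.1054/16.4805 = 0.0064

0.0064


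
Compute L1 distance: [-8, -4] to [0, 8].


d = |-8-0| + |-4-8|
  = 8 + 12
  = 20

20


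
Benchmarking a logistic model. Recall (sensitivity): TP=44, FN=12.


Recall = TP/(TP+FN)
= 44/(44+12)
= 44/56 = 78.57%

78.57%


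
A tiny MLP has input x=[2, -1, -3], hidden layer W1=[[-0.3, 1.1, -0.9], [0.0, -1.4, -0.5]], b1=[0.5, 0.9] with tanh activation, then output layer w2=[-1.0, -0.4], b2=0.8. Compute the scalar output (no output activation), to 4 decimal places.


z1[0] = (-0.3)·(2) + (1.1)·(-1) + (-0.9)·(-3) + 0.5 = 1.5
z1[1] = (0.0)·(2) + (-1.4)·(-1) + (-0.5)·(-3) + 0.9 = 3.8
h = tanh(z1) = [0.9051, 0.999]
output = (-1.0)·(0.9051) + (-0.4)·(0.999) + 0.8 = -0.5047

-0.5047


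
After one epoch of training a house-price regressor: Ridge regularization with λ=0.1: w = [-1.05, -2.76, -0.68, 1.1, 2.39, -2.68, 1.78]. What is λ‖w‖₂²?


‖w‖₂² = (-1.05)² + (-2.76)² + (-0.68)² + (1.1)² + (2.39)² + (-2.68)² + (1.78)²
     = 1.1025 + 7.6176 + 0.4624 + 1.21 + 5.7121 + 7.1824 + 3.1684
     = 26.4554
λ·‖w‖₂² = 0.1·26.4554 = 2.64554

2.64554


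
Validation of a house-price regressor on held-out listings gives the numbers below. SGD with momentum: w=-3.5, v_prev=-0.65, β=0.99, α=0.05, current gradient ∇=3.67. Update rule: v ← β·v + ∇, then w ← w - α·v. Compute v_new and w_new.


v_new = 0.99·-0.65 + 3.67 = -0.6435 + 3.67 = 3.0265
w_new = -3.5 - 0.05·3.0265 = -3.5 - 0.151325 = -3.651325

v_new=3.0265, w_new=-3.651325


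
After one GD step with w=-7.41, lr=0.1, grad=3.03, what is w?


w_new = w - α·∇
= -7.41 - 0.1·3.03
= -7.41 - 0.303
= -7.713

-7.713


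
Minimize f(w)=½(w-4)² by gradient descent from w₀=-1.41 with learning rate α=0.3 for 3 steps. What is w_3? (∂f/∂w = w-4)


step 1: grad = -1.41-4 = -5.41; w = -1.41 - 0.3·(-5.41) = 0.213
step 2: grad = 0.213-4 = -3.787; w = 0.213 - 0.3·(-3.787) = 1.3491
step 3: grad = 1.3491-4 = -2.6509; w = 1.3491 - 0.3·(-2.6509) = 2.14437

2.14437


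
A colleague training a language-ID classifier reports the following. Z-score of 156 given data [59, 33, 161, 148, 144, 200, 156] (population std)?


μ = 128.7143, σ = 55.4146
z = (156 - 128.7143)/55.4146 = 0.4924

0.4924


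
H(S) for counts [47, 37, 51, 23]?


Probabilities: [47/158, 37/158, 51/158, 23/158] ≈ [0.2975, 0.2342, 0.3228, 0.1456]
H = -((47/158)·log₂(47/158) + (37/158)·log₂(37/158) + (51/158)·log₂(51/158) + (23/158)·log₂(23/158))
  = 1.9421 bits

1.9421 bits


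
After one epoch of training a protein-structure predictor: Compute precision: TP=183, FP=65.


Precision = TP/(TP+FP)
= 183/(183+65)
= 183/248 = 73.79%

73.79%


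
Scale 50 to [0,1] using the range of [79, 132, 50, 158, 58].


min=50, max=158
(50-50)/(158-50) = 0/108 = 0.0

0.0


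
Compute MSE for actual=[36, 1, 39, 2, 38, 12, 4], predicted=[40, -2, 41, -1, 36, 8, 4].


Squared errors: (36-40)²=16, (1+ 2)²=9, (39-41)²=4, (2+ 1)²=9, (38-36)²=4, (12-8)²=16, (4-4)²=0
Sum = 58
MSE = 58/7 = 58/7

58/7


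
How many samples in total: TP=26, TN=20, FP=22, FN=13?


Total = TP + TN + FP + FN
= 26 + 20 + 22 + 13
= 81
(Predicted positive: 48, predicted negative: 33)

81


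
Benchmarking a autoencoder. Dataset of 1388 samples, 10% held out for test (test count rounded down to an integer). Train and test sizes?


Test = ⌊1388·10/100⌋ = 138
Train = 1388 - 138 = 1250

Train: 1250, Test: 138


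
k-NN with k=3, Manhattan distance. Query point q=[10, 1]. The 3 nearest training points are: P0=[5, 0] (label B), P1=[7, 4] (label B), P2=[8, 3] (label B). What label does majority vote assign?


d(q,P0) = 6  (label B)
d(q,P1) = 6  (label B)
d(q,P2) = 4  (label B)
Votes: A=0, B=3
Majority → B

B


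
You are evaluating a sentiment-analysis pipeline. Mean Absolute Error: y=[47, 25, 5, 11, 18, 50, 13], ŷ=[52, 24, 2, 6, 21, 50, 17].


Absolute errors: |47-52|=5, |25-24|=1, |5-2|=3, |11-6|=5, |18-21|=3, |50-50|=0, |13-17|=4
Sum = 21
MAE = 21/7 = 3

3


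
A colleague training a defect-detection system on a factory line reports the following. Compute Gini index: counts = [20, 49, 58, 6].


Probabilities: [20/133, 49/133, 58/133, 6/133] ≈ [0.1504, 0.3684, 0.4361, 0.0451]
Σpᵢ² = (400 + 2401 + 3364 + 36)/133² = 6201/17689
Gini = 1 - Σpᵢ² = 1 - 6201/17689 = 0.6494

0.6494


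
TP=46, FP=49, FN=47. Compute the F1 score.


Precision = 46/95 = 0.4842
Recall = 46/93 = 0.4946
F1 = 2·P·R/(P+R) = 2·TP/(2·TP+FP+FN) = 92/(92+49+47) = 92/188 = 0.4894

0.4894


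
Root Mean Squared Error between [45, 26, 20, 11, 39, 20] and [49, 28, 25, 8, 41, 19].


MSE = 59/6 = 9.8333
RMSE = √(59/6) = 3.1358

3.1358


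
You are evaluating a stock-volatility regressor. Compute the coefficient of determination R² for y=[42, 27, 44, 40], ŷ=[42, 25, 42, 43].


ȳ = 38.25
SS_res = Σ(y-ŷ)² = 17
SS_tot = Σ(y-ȳ)² = 176.75
R² = 1 - SS_res/SS_tot = 1 - 0.0962 = 0.9038

0.9038


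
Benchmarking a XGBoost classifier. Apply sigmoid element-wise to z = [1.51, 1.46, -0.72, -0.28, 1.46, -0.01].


σ(1.51) = 1/(1+e^-1.51) = 0.8191
σ(1.46) = 1/(1+e^-1.46) = 0.8115
σ(-0.72) = 1/(1+e^0.72) = 0.3274
σ(-0.28) = 1/(1+e^0.28) = 0.4305
σ(1.46) = 1/(1+e^-1.46) = 0.8115
σ(-0.01) = 1/(1+e^0.01) = 0.4975
result = [0.8191, 0.8115, 0.3274, 0.4305, 0.8115, 0.4975]

[0.8191, 0.8115, 0.3274, 0.4305, 0.8115, 0.4975]


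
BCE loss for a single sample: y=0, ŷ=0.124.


BCE = -[y·ln(p) + (1-y)·ln(1-p)]
= -0 - 1·ln(1-0.124)
= -ln(0.876) = 0.1324

0.1324


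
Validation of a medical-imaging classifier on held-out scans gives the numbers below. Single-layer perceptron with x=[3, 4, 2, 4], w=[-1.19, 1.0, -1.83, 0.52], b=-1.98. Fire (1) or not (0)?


z = (3)·(-1.19) + (4)·(1.0) + (2)·(-1.83) + (4)·(0.52) - 1.98
  = -3.13
step(z) = 0 (z<0)

0


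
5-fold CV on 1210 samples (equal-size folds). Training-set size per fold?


Fold size = 1210/5 = 242
Training per fold = 1210 - 242 = 968

968


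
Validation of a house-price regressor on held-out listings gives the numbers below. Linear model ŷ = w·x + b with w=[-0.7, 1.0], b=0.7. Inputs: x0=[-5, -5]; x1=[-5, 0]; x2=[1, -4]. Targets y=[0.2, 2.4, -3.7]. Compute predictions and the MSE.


ŷ0 = (-0.7)·(-5) + (1.0)·(-5) + 0.7 = -0.8
ŷ1 = (-0.7)·(-5) + (1.0)·(0) + 0.7 = 4.2
ŷ2 = (-0.7)·(1) + (1.0)·(-4) + 0.7 = -4.0
errors² = [1.0, 3.24, 0.09]
MSE = 4.3300/3 = 1.4433

1.4433


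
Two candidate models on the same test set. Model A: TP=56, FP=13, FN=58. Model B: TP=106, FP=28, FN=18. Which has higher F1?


Model A: P=56/69=0.8116, R=56/114=0.4912, F1=2PR/(P+R)=2TP/(2TP+FP+FN)=112/183=0.612
Model B: P=106/134=0.791, R=106/124=0.8548, F1=2PR/(P+R)=2TP/(2TP+FP+FN)=212/258=0.8217
0.612 < 0.8217 → Model B

Model B


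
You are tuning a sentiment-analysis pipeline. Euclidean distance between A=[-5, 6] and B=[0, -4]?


d = √((-5-0)² + (6+ 4)²)
  = √(25 + 100)
  = √125 = 11.1803

11.1803


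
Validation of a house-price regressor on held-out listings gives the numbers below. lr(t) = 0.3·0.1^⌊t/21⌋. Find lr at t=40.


n_drops = ⌊40/21⌋ = 1
lr = 0.3·0.1^1 = 0.3·0.1 = 0.03

0.03


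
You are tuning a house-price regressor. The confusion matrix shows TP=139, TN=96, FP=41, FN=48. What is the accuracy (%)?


Accuracy = (TP+TN)/(TP+TN+FP+FN)
= (139+96)/(324)
= 235/324 = 72.53%

72.53%


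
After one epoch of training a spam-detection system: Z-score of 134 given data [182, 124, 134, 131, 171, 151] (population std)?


μ = 148.8333, σ = 21.412
z = (134 - 148.8333)/21.412 = -0.6928

-0.6928


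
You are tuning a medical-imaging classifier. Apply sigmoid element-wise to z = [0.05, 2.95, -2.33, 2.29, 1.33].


σ(0.05) = 1/(1+e^-0.05) = 0.5125
σ(2.95) = 1/(1+e^-2.95) = 0.9503
σ(-2.33) = 1/(1+e^2.33) = 0.0887
σ(2.29) = 1/(1+e^-2.29) = 0.908
σ(1.33) = 1/(1+e^-1.33) = 0.7908
result = [0.5125, 0.9503, 0.0887, 0.908, 0.7908]

[0.5125, 0.9503, 0.0887, 0.908, 0.7908]


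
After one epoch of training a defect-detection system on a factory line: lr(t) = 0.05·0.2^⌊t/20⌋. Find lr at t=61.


n_drops = ⌊61/20⌋ = 3
lr = 0.05·0.2^3 = 0.05·0.008 = 0.0004

0.0004


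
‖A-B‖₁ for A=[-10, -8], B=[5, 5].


d = |-10-5| + |-8-5|
  = 15 + 13
  = 28

28


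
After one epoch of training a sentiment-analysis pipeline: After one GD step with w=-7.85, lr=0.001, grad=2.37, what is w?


w_new = w - α·∇
= -7.85 - 0.001·2.37
= -7.85 - 0.00237
= -7.85237

-7.85237


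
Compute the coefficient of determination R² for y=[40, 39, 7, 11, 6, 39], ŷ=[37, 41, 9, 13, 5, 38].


ȳ = 23.6667
SS_res = Σ(y-ŷ)² = 23
SS_tot = Σ(y-ȳ)² = 1487.33
R² = 1 - SS_res/SS_tot = 1 - 0.0155 = 0.9845

0.9845


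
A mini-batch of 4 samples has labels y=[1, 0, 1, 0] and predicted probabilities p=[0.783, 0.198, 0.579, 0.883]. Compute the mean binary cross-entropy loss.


L[0] = -ln(0.783) = 0.2446
L[1] = -ln(1-0.198) = -ln(0.802) = 0.2206
L[2] = -ln(0.579) = 0.5465
L[3] = -ln(1-0.883) = -ln(0.117) = 2.1456
mean = (0.2446 + 0.2206 + 0.5465 + 2.1456)/4 = 0.7893

0.7893


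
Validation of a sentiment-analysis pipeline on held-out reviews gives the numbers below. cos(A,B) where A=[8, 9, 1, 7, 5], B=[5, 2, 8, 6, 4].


A·B = 8·5 + 9·2 + 1·8 + 7·6 + 5·4 = 128
‖A‖ = √220 = 14.8324, ‖B‖ = √145 = 12.0416
cos = 128/(√220·√145) = 128/√31900 = 0.7167

0.7167


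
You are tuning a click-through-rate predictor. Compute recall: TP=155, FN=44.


Recall = TP/(TP+FN)
= 155/(155+44)
= 155/199 = 77.89%

77.89%


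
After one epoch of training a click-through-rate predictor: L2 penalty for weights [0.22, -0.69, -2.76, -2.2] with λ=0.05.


‖w‖₂² = (0.22)² + (-0.69)² + (-2.76)² + (-2.2)²
     = 0.0484 + 0.4761 + 7.6176 + 4.84
     = 12.9821
λ·‖w‖₂² = 0.05·12.9821 = 0.649105

0.649105


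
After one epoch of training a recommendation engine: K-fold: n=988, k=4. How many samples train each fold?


Fold size = 988/4 = 247
Training per fold = 988 - 247 = 741

741


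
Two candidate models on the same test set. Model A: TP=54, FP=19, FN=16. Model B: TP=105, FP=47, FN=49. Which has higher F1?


Model A: P=54/73=0.7397, R=54/70=0.7714, F1=2PR/(P+R)=2TP/(2TP+FP+FN)=108/143=0.7552
Model B: P=105/152=0.6908, R=105/154=0.6818, F1=2PR/(P+R)=2TP/(2TP+FP+FN)=210/306=0.6863
0.7552 > 0.6863 → Model A

Model A


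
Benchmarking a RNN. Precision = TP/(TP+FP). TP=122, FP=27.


Precision = TP/(TP+FP)
= 122/(122+27)
= 122/149 = 81.88%

81.88%


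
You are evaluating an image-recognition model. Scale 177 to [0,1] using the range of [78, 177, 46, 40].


min=40, max=177
(177-40)/(177-40) = 137/137 = 1.0

1.0


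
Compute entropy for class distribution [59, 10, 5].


Probabilities: [59/74, 10/74, 5/74] ≈ [0.7973, 0.1351, 0.0676]
H = -((59/74)·log₂(59/74) + (10/74)·log₂(10/74) + (5/74)·log₂(5/74))
  = 0.9134 bits

0.9134 bits


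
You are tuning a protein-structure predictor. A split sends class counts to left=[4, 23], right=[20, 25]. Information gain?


Parent = [24, 48], H_parent = 0.9183
H_left = 0.6052 (n=27), H_right = 0.9911 (n=45)
H_children = (27/72)·0.6052 + (45/72)·0.9911 = 0.8464
IG = 0.9183 - 0.8464 = 0.0719

0.0719


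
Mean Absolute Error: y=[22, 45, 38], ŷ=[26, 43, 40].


Absolute errors: |22-26|=4, |45-43|=2, |38-40|=2
Sum = 8
MAE = 8/3 = 8/3

8/3


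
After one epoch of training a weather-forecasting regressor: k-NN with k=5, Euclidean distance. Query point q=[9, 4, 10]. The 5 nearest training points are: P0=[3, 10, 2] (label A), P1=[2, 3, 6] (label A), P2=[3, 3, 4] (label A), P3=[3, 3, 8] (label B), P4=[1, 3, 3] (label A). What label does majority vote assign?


d(q,P0) = 11.6619  (label A)
d(q,P1) = 8.124  (label A)
d(q,P2) = 8.544  (label A)
d(q,P3) = 6.4031  (label B)
d(q,P4) = 10.6771  (label A)
Votes: A=4, B=1
Majority → A

A


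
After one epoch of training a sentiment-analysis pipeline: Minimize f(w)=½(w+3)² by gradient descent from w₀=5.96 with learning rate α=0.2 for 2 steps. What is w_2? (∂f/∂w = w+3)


step 1: grad = 5.96+3 = 8.96; w = 5.96 - 0.2·(8.96) = 4.168
step 2: grad = 4.168+3 = 7.168; w = 4.168 - 0.2·(7.168) = 2.7344

2.7344


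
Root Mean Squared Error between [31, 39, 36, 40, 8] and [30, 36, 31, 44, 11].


MSE = 60/5 = 12
RMSE = √(60/5) = 3.4641

3.4641


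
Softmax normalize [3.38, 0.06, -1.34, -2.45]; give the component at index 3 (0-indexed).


Exponentials: e^3.38=29.3708, e^0.06=1.0618, e^-1.34=0.2618, e^-2.45=0.0863
Sum = 30.7807
Softmax = [0.9542, 0.0345, 0.0085, 0.0028]
p[3] = 0.0863/30.7807 = 0.0028

0.0028


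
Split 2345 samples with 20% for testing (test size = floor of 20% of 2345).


Test = ⌊2345·20/100⌋ = 469
Train = 2345 - 469 = 1876

Train: 1876, Test: 469


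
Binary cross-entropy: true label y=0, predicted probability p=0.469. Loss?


BCE = -[y·ln(p) + (1-y)·ln(1-p)]
= -0 - 1·ln(1-0.469)
= -ln(0.531) = 0.633

0.633


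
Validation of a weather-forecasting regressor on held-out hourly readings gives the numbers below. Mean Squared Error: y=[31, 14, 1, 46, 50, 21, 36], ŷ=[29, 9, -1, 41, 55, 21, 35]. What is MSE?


Squared errors: (31-29)²=4, (14-9)²=25, (1+ 1)²=4, (46-41)²=25, (50-55)²=25, (21-21)²=0, (36-35)²=1
Sum = 84
MSE = 84/7 = 12

12


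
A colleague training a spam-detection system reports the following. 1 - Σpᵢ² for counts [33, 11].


Probabilities: [33/44, 11/44] ≈ [0.75, 0.25]
Σpᵢ² = (1089 + 121)/44² = 1210/1936
Gini = 1 - Σpᵢ² = 1 - 1210/1936 = 0.375

0.375


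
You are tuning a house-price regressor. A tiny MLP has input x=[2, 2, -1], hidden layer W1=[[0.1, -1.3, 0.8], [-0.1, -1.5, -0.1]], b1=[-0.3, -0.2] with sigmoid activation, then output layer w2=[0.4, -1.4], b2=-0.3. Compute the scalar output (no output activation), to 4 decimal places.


z1[0] = (0.1)·(2) + (-1.3)·(2) + (0.8)·(-1) - 0.3 = -3.5
z1[1] = (-0.1)·(2) + (-1.5)·(2) + (-0.1)·(-1) - 0.2 = -3.3
h = sigmoid(z1) = [0.0293, 0.0356]
output = (0.4)·(0.0293) + (-1.4)·(0.0356) - 0.3 = -0.3381

-0.3381


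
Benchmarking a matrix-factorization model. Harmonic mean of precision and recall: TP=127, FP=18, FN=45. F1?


Precision = 127/145 = 0.8759
Recall = 127/172 = 0.7384
F1 = 2·P·R/(P+R) = 2·TP/(2·TP+FP+FN) = 254/(254+18+45) = 254/317 = 0.8013

0.8013


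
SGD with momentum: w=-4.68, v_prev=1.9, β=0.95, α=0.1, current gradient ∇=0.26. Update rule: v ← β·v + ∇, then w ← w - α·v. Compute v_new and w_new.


v_new = 0.95·1.9 + 0.26 = 1.805 + 0.26 = 2.065
w_new = -4.68 - 0.1·2.065 = -4.68 - 0.2065 = -4.8865

v_new=2.065, w_new=-4.8865


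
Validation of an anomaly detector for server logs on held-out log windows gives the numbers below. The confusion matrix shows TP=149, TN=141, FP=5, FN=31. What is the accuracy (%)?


Accuracy = (TP+TN)/(TP+TN+FP+FN)
= (149+141)/(326)
= 290/326 = 88.96%

88.96%


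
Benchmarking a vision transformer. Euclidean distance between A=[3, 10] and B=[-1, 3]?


d = √((3+ 1)² + (10-3)²)
  = √(16 + 49)
  = √65 = 8.0623

8.0623


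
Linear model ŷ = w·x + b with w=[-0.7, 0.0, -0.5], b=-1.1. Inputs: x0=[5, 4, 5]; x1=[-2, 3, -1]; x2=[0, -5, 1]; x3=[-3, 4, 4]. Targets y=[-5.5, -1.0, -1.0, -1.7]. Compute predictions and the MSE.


ŷ0 = (-0.7)·(5) + (0.0)·(4) + (-0.5)·(5) - 1.1 = -7.1
ŷ1 = (-0.7)·(-2) + (0.0)·(3) + (-0.5)·(-1) - 1.1 = 0.8
ŷ2 = (-0.7)·(0) + (0.0)·(-5) + (-0.5)·(1) - 1.1 = -1.6
ŷ3 = (-0.7)·(-3) + (0.0)·(4) + (-0.5)·(4) - 1.1 = -1.0
errors² = [2.56, 3.24, 0.36, 0.49]
MSE = 6.6500/4 = 1.6625

1.6625


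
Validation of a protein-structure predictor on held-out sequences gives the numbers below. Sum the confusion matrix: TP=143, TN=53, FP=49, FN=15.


Total = TP + TN + FP + FN
= 143 + 53 + 49 + 15
= 260
(Predicted positive: 192, predicted negative: 68)

260


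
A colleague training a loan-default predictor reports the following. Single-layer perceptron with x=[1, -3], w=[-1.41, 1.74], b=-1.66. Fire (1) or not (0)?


z = (1)·(-1.41) + (-3)·(1.74) - 1.66
  = -8.29
step(z) = 0 (z<0)

0


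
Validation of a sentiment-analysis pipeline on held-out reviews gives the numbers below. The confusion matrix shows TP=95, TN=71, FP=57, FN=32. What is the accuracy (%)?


Accuracy = (TP+TN)/(TP+TN+FP+FN)
= (95+71)/(255)
= 166/255 = 65.1%

65.1%


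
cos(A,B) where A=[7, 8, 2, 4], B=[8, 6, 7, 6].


A·B = 7·8 + 8·6 + 2·7 + 4·6 = 142
‖A‖ = √133 = 11.5326, ‖B‖ = √185 = 13.6015
cos = 142/(√133·√185) = 142/√24605 = 0.9053

0.9053


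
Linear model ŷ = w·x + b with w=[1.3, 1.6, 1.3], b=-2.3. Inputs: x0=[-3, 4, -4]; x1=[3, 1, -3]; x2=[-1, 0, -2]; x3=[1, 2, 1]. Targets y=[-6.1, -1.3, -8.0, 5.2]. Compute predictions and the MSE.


ŷ0 = (1.3)·(-3) + (1.6)·(4) + (1.3)·(-4) - 2.3 = -5.0
ŷ1 = (1.3)·(3) + (1.6)·(1) + (1.3)·(-3) - 2.3 = -0.7
ŷ2 = (1.3)·(-1) + (1.6)·(0) + (1.3)·(-2) - 2.3 = -6.2
ŷ3 = (1.3)·(1) + (1.6)·(2) + (1.3)·(1) - 2.3 = 3.5
errors² = [1.21, 0.36, 3.24, 2.89]
MSE = 7.7000/4 = 1.925

1.925


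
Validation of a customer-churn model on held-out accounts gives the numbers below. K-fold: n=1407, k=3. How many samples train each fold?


Fold size = 1407/3 = 469
Training per fold = 1407 - 469 = 938

938


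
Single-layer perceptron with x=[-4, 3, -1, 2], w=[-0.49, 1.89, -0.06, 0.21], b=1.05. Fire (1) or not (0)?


z = (-4)·(-0.49) + (3)·(1.89) + (-1)·(-0.06) + (2)·(0.21) + 1.05
  = 9.16
step(z) = 1 (z≥0)

1


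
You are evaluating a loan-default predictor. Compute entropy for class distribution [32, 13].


Probabilities: [32/45, 13/45] ≈ [0.7111, 0.2889]
H = -((32/45)·log₂(32/45) + (13/45)·log₂(13/45))
  = 0.8673 bits

0.8673 bits


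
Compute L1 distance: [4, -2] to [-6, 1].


d = |4+ 6| + |-2-1|
  = 10 + 3
  = 13

13


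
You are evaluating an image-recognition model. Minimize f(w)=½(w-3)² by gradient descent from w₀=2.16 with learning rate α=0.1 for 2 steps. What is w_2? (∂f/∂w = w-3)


step 1: grad = 2.16-3 = -0.84; w = 2.16 - 0.1·(-0.84) = 2.244
step 2: grad = 2.244-3 = -0.756; w = 2.244 - 0.1·(-0.756) = 2.3196

2.3196


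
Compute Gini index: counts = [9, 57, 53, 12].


Probabilities: [9/131, 57/131, 53/131, 12/131] ≈ [0.0687, 0.4351, 0.4046, 0.0916]
Σpᵢ² = (81 + 3249 + 2809 + 144)/131² = 6283/17161
Gini = 1 - Σpᵢ² = 1 - 6283/17161 = 0.6339

0.6339


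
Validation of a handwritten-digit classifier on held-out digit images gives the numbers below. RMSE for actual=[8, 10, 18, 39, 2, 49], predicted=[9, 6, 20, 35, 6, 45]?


MSE = 69/6 = 11.5
RMSE = √(69/6) = 3.3912

3.3912


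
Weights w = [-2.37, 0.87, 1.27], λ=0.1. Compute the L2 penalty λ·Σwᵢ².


‖w‖₂² = (-2.37)² + (0.87)² + (1.27)²
     = 5.6169 + 0.7569 + 1.6129
     = 7.9867
λ·‖w‖₂² = 0.1·7.9867 = 0.79867

0.79867


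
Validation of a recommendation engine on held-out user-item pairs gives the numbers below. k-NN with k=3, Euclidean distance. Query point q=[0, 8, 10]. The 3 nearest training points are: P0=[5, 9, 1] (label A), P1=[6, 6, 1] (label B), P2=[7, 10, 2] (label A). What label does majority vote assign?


d(q,P0) = 10.3441  (label A)
d(q,P1) = 11.0  (label B)
d(q,P2) = 10.8167  (label A)
Votes: A=2, B=1
Majority → A

A


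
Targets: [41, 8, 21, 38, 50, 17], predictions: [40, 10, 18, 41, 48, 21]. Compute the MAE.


Absolute errors: |41-40|=1, |8-10|=2, |21-18|=3, |38-41|=3, |50-48|=2, |17-21|=4
Sum = 15
MAE = 15/6 = 5/2

5/2


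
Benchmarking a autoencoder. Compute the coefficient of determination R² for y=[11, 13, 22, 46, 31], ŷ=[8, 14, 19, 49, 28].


ȳ = 24.6
SS_res = Σ(y-ŷ)² = 37
SS_tot = Σ(y-ȳ)² = 825.2
R² = 1 - SS_res/SS_tot = 1 - 0.0448 = 0.9552

0.9552


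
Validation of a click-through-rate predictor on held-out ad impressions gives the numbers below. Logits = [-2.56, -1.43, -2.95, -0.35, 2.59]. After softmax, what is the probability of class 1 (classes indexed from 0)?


Exponentials: e^-2.56=0.0773, e^-1.43=0.2393, e^-2.95=0.0523, e^-0.35=0.7047, e^2.59=13.3298
Sum = 14.4034
Softmax = [0.0054, 0.0166, 0.0036, 0.0489, 0.9255]
p[1] = 0.2393/14.4034 = 0.0166

0.0166


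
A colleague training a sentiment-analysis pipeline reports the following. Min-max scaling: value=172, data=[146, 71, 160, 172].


min=71, max=172
(172-71)/(172-71) = 101/101 = 1.0

1.0


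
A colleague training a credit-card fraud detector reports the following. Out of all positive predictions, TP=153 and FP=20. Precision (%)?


Precision = TP/(TP+FP)
= 153/(153+20)
= 153/173 = 88.44%

88.44%


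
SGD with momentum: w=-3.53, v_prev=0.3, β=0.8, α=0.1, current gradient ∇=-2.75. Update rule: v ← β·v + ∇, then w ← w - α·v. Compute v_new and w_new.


v_new = 0.8·0.3 - 2.75 = 0.24 - 2.75 = -2.51
w_new = -3.53 - 0.1·-2.51 = -3.53 + 0.251 = -3.279

v_new=-2.51, w_new=-3.279


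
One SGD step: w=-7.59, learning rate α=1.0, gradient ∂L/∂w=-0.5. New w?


w_new = w - α·∇
= -7.59 - 1.0·-0.5
= -7.59 + 0.5
= -7.09

-7.09


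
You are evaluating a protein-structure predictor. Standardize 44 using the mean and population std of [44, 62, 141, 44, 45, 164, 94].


μ = 84.8571, σ = 46.212
z = (44 - 84.8571)/46.212 = -0.8841

-0.8841


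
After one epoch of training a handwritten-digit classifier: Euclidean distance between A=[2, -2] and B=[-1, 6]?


d = √((2+ 1)² + (-2-6)²)
  = √(9 + 64)
  = √73 = 8.544

8.544


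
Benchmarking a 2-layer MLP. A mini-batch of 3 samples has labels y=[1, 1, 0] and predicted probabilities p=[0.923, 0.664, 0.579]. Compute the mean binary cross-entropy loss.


L[0] = -ln(0.923) = 0.0801
L[1] = -ln(0.664) = 0.4095
L[2] = -ln(1-0.579) = -ln(0.421) = 0.8651
mean = (0.0801 + 0.4095 + 0.8651)/3 = 0.4516

0.4516


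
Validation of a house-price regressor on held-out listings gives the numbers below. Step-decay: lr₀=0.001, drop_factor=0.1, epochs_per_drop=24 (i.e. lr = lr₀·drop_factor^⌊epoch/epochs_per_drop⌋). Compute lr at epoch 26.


n_drops = ⌊26/24⌋ = 1
lr = 0.001·0.1^1 = 0.001·0.1 = 0.0001

0.0001


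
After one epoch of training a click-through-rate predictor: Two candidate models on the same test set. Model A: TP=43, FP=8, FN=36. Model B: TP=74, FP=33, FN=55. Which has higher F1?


Model A: P=43/51=0.8431, R=43/79=0.5443, F1=2PR/(P+R)=2TP/(2TP+FP+FN)=86/130=0.6615
Model B: P=74/107=0.6916, R=74/129=0.5736, F1=2PR/(P+R)=2TP/(2TP+FP+FN)=148/236=0.6271
0.6615 > 0.6271 → Model A

Model A


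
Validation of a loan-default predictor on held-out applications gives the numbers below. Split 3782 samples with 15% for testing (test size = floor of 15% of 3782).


Test = ⌊3782·15/100⌋ = 567
Train = 3782 - 567 = 3215

Train: 3215, Test: 567


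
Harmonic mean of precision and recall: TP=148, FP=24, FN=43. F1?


Precision = 148/172 = 0.8605
Recall = 148/191 = 0.7749
F1 = 2·P·R/(P+R) = 2·TP/(2·TP+FP+FN) = 296/(296+24+43) = 296/363 = 0.8154

0.8154


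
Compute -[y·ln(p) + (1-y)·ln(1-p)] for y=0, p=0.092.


BCE = -[y·ln(p) + (1-y)·ln(1-p)]
= -0 - 1·ln(1-0.092)
= -ln(0.908) = 0.0965

0.0965


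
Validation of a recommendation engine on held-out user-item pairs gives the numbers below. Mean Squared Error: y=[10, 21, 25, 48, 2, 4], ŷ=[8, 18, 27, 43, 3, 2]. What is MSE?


Squared errors: (10-8)²=4, (21-18)²=9, (25-27)²=4, (48-43)²=25, (2-3)²=1, (4-2)²=4
Sum = 47
MSE = 47/6 = 47/6

47/6


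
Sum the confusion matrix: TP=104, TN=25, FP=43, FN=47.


Total = TP + TN + FP + FN
= 104 + 25 + 43 + 47
= 219
(Predicted positive: 147, predicted negative: 72)

219


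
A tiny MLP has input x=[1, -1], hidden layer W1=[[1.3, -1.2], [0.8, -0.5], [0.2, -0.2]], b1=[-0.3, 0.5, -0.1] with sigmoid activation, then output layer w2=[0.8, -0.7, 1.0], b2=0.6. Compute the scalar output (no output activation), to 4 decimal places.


z1[0] = (1.3)·(1) + (-1.2)·(-1) - 0.3 = 2.2
z1[1] = (0.8)·(1) + (-0.5)·(-1) + 0.5 = 1.8
z1[2] = (0.2)·(1) + (-0.2)·(-1) - 0.1 = 0.3
h = sigmoid(z1) = [0.9002, 0.8581, 0.5744]
output = (0.8)·(0.9002) + (-0.7)·(0.8581) + (1.0)·(0.5744) + 0.6 = 1.2939

1.2939


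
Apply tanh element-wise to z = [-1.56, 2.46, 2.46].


tanh(-1.56) = -0.9154
tanh(2.46) = 0.9855
tanh(2.46) = 0.9855
result = [-0.9154, 0.9855, 0.9855]

[-0.9154, 0.9855, 0.9855]


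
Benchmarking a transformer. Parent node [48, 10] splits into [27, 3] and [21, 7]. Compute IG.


Parent = [48, 10], H_parent = 0.6632
H_left = 0.469 (n=30), H_right = 0.8113 (n=28)
H_children = (30/58)·0.469 + (28/58)·0.8113 = 0.6342
IG = 0.6632 - 0.6342 = 0.029

0.029


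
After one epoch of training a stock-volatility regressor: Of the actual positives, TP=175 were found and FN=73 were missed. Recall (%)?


Recall = TP/(TP+FN)
= 175/(175+73)
= 175/248 = 70.56%

70.56%


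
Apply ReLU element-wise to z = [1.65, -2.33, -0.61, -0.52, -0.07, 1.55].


ReLU(1.65) = max(0, 1.65) = 1.65
ReLU(-2.33) = max(0, -2.33) = 0.0
ReLU(-0.61) = max(0, -0.61) = 0.0
ReLU(-0.52) = max(0, -0.52) = 0.0
ReLU(-0.07) = max(0, -0.07) = 0.0
ReLU(1.55) = max(0, 1.55) = 1.55
result = [1.65, 0.0, 0.0, 0.0, 0.0, 1.55]

[1.65, 0.0, 0.0, 0.0, 0.0, 1.55]


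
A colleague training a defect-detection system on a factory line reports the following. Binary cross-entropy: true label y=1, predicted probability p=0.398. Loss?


BCE = -[y·ln(p) + (1-y)·ln(1-p)]
= -1·ln(0.398) - 0
= -ln(0.398) = 0.9213

0.9213


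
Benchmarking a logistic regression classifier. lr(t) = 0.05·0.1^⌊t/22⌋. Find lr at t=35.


n_drops = ⌊35/22⌋ = 1
lr = 0.05·0.1^1 = 0.05·0.1 = 0.005

0.005


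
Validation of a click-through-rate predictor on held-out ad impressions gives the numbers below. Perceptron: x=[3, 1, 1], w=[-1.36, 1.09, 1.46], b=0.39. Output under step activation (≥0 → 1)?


z = (3)·(-1.36) + (1)·(1.09) + (1)·(1.46) + 0.39
  = -1.14
step(z) = 0 (z<0)

0


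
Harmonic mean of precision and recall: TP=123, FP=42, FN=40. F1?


Precision = 123/165 = 0.7455
Recall = 123/163 = 0.7546
F1 = 2·P·R/(P+R) = 2·TP/(2·TP+FP+FN) = 246/(246+42+40) = 246/328 = 0.75

0.75


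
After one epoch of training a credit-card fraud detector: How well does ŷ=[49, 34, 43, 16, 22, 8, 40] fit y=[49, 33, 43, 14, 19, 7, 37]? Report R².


ȳ = 28.8571
SS_res = Σ(y-ŷ)² = 24
SS_tot = Σ(y-ȳ)² = 1484.86
R² = 1 - SS_res/SS_tot = 1 - 0.0162 = 0.9838

0.9838


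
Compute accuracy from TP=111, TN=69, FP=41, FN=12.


Accuracy = (TP+TN)/(TP+TN+FP+FN)
= (111+69)/(233)
= 180/233 = 77.25%

77.25%


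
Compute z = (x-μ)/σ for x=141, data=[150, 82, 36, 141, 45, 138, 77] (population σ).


μ = 95.5714, σ = 43.8532
z = (141 - 95.5714)/43.8532 = 1.0359

1.0359


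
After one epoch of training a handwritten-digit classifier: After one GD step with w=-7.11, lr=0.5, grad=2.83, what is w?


w_new = w - α·∇
= -7.11 - 0.5·2.83
= -7.11 - 1.415
= -8.525

-8.525


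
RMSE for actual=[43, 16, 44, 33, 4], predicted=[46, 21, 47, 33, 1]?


MSE = 52/5 = 10.4
RMSE = √(52/5) = 3.2249

3.2249


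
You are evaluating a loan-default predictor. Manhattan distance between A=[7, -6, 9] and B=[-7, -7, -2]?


d = |7+ 7| + |-6+ 7| + |9+ 2|
  = 14 + 1 + 11
  = 26

26


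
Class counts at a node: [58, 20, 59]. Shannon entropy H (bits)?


Probabilities: [58/137, 20/137, 59/137] ≈ [0.4234, 0.146, 0.4307]
H = -((58/137)·log₂(58/137) + (20/137)·log₂(20/137) + (59/137)·log₂(59/137))
  = 1.4537 bits

1.4537 bits


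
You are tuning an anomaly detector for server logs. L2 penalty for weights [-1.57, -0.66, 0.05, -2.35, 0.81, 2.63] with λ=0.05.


‖w‖₂² = (-1.57)² + (-0.66)² + (0.05)² + (-2.35)² + (0.81)² + (2.63)²
     = 2.4649 + 0.4356 + 0.0025 + 5.5225 + 0.6561 + 6.9169
     = 15.9985
λ·‖w‖₂² = 0.05·15.9985 = 0.799925

0.799925


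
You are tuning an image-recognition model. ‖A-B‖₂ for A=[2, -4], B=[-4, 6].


d = √((2+ 4)² + (-4-6)²)
  = √(36 + 100)
  = √136 = 11.6619

11.6619


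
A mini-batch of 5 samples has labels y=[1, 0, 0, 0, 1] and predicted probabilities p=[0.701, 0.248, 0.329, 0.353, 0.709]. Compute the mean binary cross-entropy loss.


L[0] = -ln(0.701) = 0.3552
L[1] = -ln(1-0.248) = -ln(0.752) = 0.285
L[2] = -ln(1-0.329) = -ln(0.671) = 0.399
L[3] = -ln(1-0.353) = -ln(0.647) = 0.4354
L[4] = -ln(0.709) = 0.3439
mean = (0.3552 + 0.285 + 0.399 + 0.4354 + 0.3439)/5 = 0.3637

0.3637


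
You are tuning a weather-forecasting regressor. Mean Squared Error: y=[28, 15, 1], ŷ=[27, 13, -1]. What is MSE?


Squared errors: (28-27)²=1, (15-13)²=4, (1+ 1)²=4
Sum = 9
MSE = 9/3 = 3

3


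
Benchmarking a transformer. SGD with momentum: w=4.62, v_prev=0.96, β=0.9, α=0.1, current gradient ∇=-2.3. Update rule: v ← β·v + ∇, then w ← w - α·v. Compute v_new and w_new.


v_new = 0.9·0.96 - 2.3 = 0.864 - 2.3 = -1.436
w_new = 4.62 - 0.1·-1.436 = 4.62 + 0.1436 = 4.7636

v_new=-1.436, w_new=4.7636


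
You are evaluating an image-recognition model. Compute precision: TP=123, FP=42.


Precision = TP/(TP+FP)
= 123/(123+42)
= 123/165 = 74.55%

74.55%


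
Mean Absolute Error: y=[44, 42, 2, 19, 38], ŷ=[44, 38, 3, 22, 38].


Absolute errors: |44-44|=0, |42-38|=4, |2-3|=1, |19-22|=3, |38-38|=0
Sum = 8
MAE = 8/5 = 8/5

8/5


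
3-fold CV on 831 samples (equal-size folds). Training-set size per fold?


Fold size = 831/3 = 277
Training per fold = 831 - 277 = 554

554


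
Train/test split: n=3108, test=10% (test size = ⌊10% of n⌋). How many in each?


Test = ⌊3108·10/100⌋ = 310
Train = 3108 - 310 = 2798

Train: 2798, Test: 310


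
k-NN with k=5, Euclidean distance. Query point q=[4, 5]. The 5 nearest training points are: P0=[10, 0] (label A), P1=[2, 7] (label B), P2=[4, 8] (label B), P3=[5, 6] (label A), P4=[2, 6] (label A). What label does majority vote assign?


d(q,P0) = 7.8102  (label A)
d(q,P1) = 2.8284  (label B)
d(q,P2) = 3.0  (label B)
d(q,P3) = 1.4142  (label A)
d(q,P4) = 2.2361  (label A)
Votes: A=3, B=2
Majority → A

A


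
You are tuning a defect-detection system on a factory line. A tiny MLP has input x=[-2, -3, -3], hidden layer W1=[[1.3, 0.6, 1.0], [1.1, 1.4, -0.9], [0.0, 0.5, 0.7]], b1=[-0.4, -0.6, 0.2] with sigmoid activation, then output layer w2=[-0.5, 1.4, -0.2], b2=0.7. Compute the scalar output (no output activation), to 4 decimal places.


z1[0] = (1.3)·(-2) + (0.6)·(-3) + (1.0)·(-3) - 0.4 = -7.8
z1[1] = (1.1)·(-2) + (1.4)·(-3) + (-0.9)·(-3) - 0.6 = -4.3
z1[2] = (0.0)·(-2) + (0.5)·(-3) + (0.7)·(-3) + 0.2 = -3.4
h = sigmoid(z1) = [0.0004, 0.0134, 0.0323]
output = (-0.5)·(0.0004) + (1.4)·(0.0134) + (-0.2)·(0.0323) + 0.7 = 0.7121

0.7121


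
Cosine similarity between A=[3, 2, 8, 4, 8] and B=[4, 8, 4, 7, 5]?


A·B = 3·4 + 2·8 + 8·4 + 4·7 + 8·5 = 128
‖A‖ = √157 = 12.53, ‖B‖ = √170 = 13.0384
cos = 128/(√157·√170) = 128/√26690 = 0.7835

0.7835


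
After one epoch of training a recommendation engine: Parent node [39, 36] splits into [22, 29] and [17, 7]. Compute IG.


Parent = [39, 36], H_parent = 0.9988
H_left = 0.9864 (n=51), H_right = 0.8709 (n=24)
H_children = (51/75)·0.9864 + (24/75)·0.8709 = 0.9494
IG = 0.9988 - 0.9494 = 0.0494

0.0494


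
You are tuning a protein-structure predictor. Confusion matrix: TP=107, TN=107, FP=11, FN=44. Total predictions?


Total = TP + TN + FP + FN
= 107 + 107 + 11 + 44
= 269
(Predicted positive: 118, predicted negative: 151)

269


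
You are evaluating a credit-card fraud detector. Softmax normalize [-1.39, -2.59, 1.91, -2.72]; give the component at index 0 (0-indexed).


Exponentials: e^-1.39=0.2491, e^-2.59=0.075, e^1.91=6.7531, e^-2.72=0.0659
Sum = 7.1431
Softmax = [0.0349, 0.0105, 0.9454, 0.0092]
p[0] = 0.2491/7.1431 = 0.0349

0.0349


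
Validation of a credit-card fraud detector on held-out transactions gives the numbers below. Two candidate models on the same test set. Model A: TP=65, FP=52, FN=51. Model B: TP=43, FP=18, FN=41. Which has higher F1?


Model A: P=65/117=0.5556, R=65/116=0.5603, F1=2PR/(P+R)=2TP/(2TP+FP+FN)=130/233=0.5579
Model B: P=43/61=0.7049, R=43/84=0.5119, F1=2PR/(P+R)=2TP/(2TP+FP+FN)=86/145=0.5931
0.5579 < 0.5931 → Model B

Model B


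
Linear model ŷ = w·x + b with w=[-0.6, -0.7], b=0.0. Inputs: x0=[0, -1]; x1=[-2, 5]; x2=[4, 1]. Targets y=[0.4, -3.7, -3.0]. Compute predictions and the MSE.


ŷ0 = (-0.6)·(0) + (-0.7)·(-1) + 0.0 = 0.7
ŷ1 = (-0.6)·(-2) + (-0.7)·(5) + 0.0 = -2.3
ŷ2 = (-0.6)·(4) + (-0.7)·(1) + 0.0 = -3.1
errors² = [0.09, 1.96, 0.01]
MSE = 2.0600/3 = 0.6867

0.6867


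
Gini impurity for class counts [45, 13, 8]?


Probabilities: [45/66, 13/66, 8/66] ≈ [0.6818, 0.197, 0.1212]
Σpᵢ² = (2025 + 169 + 64)/66² = 2258/4356
Gini = 1 - Σpᵢ² = 1 - 2258/4356 = 0.4816

0.4816


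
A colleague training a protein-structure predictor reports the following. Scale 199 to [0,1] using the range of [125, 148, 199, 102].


min=102, max=199
(199-102)/(199-102) = 97/97 = 1.0

1.0


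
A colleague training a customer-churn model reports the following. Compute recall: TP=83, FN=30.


Recall = TP/(TP+FN)
= 83/(83+30)
= 83/113 = 73.45%

73.45%


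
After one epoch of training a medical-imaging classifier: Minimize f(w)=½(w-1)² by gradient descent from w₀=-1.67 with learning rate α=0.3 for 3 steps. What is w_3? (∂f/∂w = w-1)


step 1: grad = -1.67-1 = -2.67; w = -1.67 - 0.3·(-2.67) = -0.869
step 2: grad = -0.869-1 = -1.869; w = -0.869 - 0.3·(-1.869) = -0.3083
step 3: grad = -0.3083-1 = -1.3083; w = -0.3083 - 0.3·(-1.3083) = 0.08419

0.08419


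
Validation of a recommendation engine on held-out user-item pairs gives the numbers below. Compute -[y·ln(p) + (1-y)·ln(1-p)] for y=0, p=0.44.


BCE = -[y·ln(p) + (1-y)·ln(1-p)]
= -0 - 1·ln(1-0.44)
= -ln(0.56) = 0.5798

0.5798


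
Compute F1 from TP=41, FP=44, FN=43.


Precision = 41/85 = 0.4824
Recall = 41/84 = 0.4881
F1 = 2·P·R/(P+R) = 2·TP/(2·TP+FP+FN) = 82/(82+44+43) = 82/169 = 0.4852

0.4852


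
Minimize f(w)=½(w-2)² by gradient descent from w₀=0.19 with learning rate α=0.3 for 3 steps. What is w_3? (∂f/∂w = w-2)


step 1: grad = 0.19-2 = -1.81; w = 0.19 - 0.3·(-1.81) = 0.733
step 2: grad = 0.733-2 = -1.267; w = 0.733 - 0.3·(-1.267) = 1.1131
step 3: grad = 1.1131-2 = -0.8869; w = 1.1131 - 0.3·(-0.8869) = 1.37917

1.37917


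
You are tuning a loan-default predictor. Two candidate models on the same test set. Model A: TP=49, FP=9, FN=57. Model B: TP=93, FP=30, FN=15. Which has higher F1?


Model A: P=49/58=0.8448, R=49/106=0.4623, F1=2PR/(P+R)=2TP/(2TP+FP+FN)=98/164=0.5976
Model B: P=93/123=0.7561, R=93/108=0.8611, F1=2PR/(P+R)=2TP/(2TP+FP+FN)=186/231=0.8052
0.5976 < 0.8052 → Model B

Model B


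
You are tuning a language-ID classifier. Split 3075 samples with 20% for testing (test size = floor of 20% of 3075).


Test = ⌊3075·20/100⌋ = 615
Train = 3075 - 615 = 2460

Train: 2460, Test: 615


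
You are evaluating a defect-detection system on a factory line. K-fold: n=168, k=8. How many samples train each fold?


Fold size = 168/8 = 21
Training per fold = 168 - 21 = 147

147


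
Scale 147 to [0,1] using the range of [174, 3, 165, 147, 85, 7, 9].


min=3, max=174
(147-3)/(174-3) = 144/171 = 0.8421

0.8421


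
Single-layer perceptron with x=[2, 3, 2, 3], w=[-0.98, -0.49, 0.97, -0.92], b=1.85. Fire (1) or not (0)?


z = (2)·(-0.98) + (3)·(-0.49) + (2)·(0.97) + (3)·(-0.92) + 1.85
  = -2.4
step(z) = 0 (z<0)

0


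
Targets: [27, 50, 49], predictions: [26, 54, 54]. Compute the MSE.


Squared errors: (27-26)²=1, (50-54)²=16, (49-54)²=25
Sum = 42
MSE = 42/3 = 14

14


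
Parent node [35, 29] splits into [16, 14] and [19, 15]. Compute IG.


Parent = [35, 29], H_parent = 0.9937
H_left = 0.9968 (n=30), H_right = 0.99 (n=34)
H_children = (30/64)·0.9968 + (34/64)·0.99 = 0.9932
IG = 0.9937 - 0.9932 = 0.0005

0.0005


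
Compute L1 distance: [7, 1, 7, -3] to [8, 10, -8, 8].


d = |7-8| + |1-10| + |7+ 8| + |-3-8|
  = 1 + 9 + 15 + 11
  = 36

36


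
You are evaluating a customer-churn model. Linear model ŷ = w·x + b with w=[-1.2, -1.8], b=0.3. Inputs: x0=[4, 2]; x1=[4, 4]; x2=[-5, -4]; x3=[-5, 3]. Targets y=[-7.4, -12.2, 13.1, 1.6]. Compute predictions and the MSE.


ŷ0 = (-1.2)·(4) + (-1.8)·(2) + 0.3 = -8.1
ŷ1 = (-1.2)·(4) + (-1.8)·(4) + 0.3 = -11.7
ŷ2 = (-1.2)·(-5) + (-1.8)·(-4) + 0.3 = 13.5
ŷ3 = (-1.2)·(-5) + (-1.8)·(3) + 0.3 = 0.9
errors² = [0.49, 0.25, 0.16, 0.49]
MSE = 1.3900/4 = 0.3475

0.3475


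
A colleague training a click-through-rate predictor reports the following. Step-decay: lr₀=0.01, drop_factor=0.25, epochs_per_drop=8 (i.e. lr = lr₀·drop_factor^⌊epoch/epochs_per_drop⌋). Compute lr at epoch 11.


n_drops = ⌊11/8⌋ = 1
lr = 0.01·0.25^1 = 0.01·0.25 = 0.0025

0.0025


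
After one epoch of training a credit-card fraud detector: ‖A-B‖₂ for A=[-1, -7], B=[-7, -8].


d = √((-1+ 7)² + (-7+ 8)²)
  = √(36 + 1)
  = √37 = 6.0828

6.0828


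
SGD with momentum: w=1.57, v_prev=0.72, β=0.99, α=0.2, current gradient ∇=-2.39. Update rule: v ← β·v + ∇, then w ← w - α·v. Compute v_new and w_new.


v_new = 0.99·0.72 - 2.39 = 0.7128 - 2.39 = -1.6772
w_new = 1.57 - 0.2·-1.6772 = 1.57 + 0.33544 = 1.90544

v_new=-1.6772, w_new=1.90544


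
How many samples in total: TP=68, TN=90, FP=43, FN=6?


Total = TP + TN + FP + FN
= 68 + 90 + 43 + 6
= 207
(Predicted positive: 111, predicted negative: 96)

207


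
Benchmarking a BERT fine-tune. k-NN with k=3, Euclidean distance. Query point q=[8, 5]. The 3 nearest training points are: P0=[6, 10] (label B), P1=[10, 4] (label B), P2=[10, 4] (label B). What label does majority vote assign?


d(q,P0) = 5.3852  (label B)
d(q,P1) = 2.2361  (label B)
d(q,P2) = 2.2361  (label B)
Votes: A=0, B=3
Majority → B

B


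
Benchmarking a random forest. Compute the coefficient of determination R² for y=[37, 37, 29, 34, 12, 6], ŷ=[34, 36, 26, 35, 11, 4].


ȳ = 25.8333
SS_res = Σ(y-ŷ)² = 25
SS_tot = Σ(y-ȳ)² = 910.83
R² = 1 - SS_res/SS_tot = 1 - 0.0274 = 0.9726

0.9726
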